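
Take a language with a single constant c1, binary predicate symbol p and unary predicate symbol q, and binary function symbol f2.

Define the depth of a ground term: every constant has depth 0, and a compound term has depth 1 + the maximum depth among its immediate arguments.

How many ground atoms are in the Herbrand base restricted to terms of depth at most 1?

6

First count ground terms of depth ≤ 1.
Write N_k for the number of ground terms of depth ≤ k. A term of depth ≤ k is either a constant or a function symbol applied to arguments of depth ≤ k−1, so N_k = 1 + N_{k-1}^2.
N_0 = 1
N_1 = 1 + 1^2 = 2
So |H| = 2.
Each predicate of arity r yields |H|^r ground atoms (one per choice of an r-tuple from H):
  p: 2^2 = 4;  q: 2
Total ground atoms: 4 + 2 = 6.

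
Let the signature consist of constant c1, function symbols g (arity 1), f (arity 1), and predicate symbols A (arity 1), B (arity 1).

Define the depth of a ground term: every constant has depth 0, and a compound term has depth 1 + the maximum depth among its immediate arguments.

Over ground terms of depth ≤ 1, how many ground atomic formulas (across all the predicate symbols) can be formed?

First count ground terms of depth ≤ 1.
Write N_k for the number of ground terms of depth ≤ k. A term of depth ≤ k is either a constant or a function symbol applied to arguments of depth ≤ k−1, so N_k = 1 + N_{k-1} + N_{k-1}.
N_0 = 1
N_1 = 1 + 1 + 1 = 3
Explicitly: c1, g(c1), f(c1).
So |H| = 3.
Ground atoms are formed by filling each argument slot of a predicate with a term from H, so an r-ary predicate gives |H|^r atoms:
  A: 3;  B: 3
Total ground atoms: 3 + 3 = 6.

6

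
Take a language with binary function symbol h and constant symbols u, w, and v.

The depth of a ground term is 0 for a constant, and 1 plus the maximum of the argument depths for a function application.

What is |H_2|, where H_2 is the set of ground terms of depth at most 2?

Let N_k = |{terms of depth ≤ k}|. Then N_0 = 3 and N_k = 3 + N_{k-1}^2 for k ≥ 1 (one summand per function symbol, arity giving the exponent).
N_0 = 3
N_1 = 3 + 3^2 = 12
N_2 = 3 + 12^2 = 147

147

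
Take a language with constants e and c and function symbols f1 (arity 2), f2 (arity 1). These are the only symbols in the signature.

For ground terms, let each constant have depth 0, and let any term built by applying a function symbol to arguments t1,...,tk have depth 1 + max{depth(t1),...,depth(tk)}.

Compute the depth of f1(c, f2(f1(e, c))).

depth(f1(e, c)) = 1 + max(0, 0) = 1
depth(f2(f1(e, c))) = 1 + depth(f1(e, c)) = 1 + 1 = 2
depth(f1(c, f2(f1(e, c)))) = 1 + max(0, 2) = 3

3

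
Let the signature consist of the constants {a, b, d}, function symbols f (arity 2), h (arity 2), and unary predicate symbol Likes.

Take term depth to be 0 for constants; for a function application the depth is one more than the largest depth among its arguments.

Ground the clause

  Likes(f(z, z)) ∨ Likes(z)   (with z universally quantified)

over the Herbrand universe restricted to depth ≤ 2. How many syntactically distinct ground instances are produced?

Ground terms of depth ≤ 2:
  Let N_k count ground terms of depth at most k. Each non-constant term of depth ≤ k is some function symbol applied to depth-≤(k−1) arguments, giving N_k = 3 + N_{k-1}^2 + N_{k-1}^2.
  N_0 = 3
  N_1 = 3 + 3^2 + 3^2 = 21
  N_2 = 3 + 21^2 + 21^2 = 885
So there are 885 ground terms available for substitution.
The variable z ranges independently over the available ground terms, and distinct assignments produce distinct instances.
Number of ground instances = 885.

885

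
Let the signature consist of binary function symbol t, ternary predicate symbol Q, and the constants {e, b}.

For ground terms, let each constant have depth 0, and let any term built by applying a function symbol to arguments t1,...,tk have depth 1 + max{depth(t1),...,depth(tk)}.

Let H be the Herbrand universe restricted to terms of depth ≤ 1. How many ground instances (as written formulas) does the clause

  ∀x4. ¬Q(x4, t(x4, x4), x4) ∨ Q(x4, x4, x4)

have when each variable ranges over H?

Ground terms of depth ≤ 1:
  Let N_k = |{terms of depth ≤ k}|. Then N_0 = 2 and N_k = 2 + N_{k-1}^2 for k ≥ 1 (one summand per function symbol, arity giving the exponent).
  N_0 = 2
  N_1 = 2 + 2^2 = 6
So there are 6 ground terms available for substitution.
The body mentions the single quantified variable x4; since ground terms form a free algebra, no two substitutions collapse to the same formula.
Number of ground instances = 6.

6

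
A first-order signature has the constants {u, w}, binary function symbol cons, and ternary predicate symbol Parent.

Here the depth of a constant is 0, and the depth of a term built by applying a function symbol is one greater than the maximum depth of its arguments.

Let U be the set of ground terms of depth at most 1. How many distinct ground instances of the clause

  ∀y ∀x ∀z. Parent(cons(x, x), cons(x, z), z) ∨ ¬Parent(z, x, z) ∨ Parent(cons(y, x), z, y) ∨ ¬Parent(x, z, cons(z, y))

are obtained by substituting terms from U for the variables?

216

Ground terms of depth ≤ 1:
  Let N_k count ground terms of depth at most k. Each non-constant term of depth ≤ k is some function symbol applied to depth-≤(k−1) arguments, giving N_k = 2 + N_{k-1}^2.
  N_0 = 2
  N_1 = 2 + 2^2 = 6
So there are 6 ground terms available for substitution.
The body mentions every one of the 3 quantified variables; since ground terms form a free algebra, no two substitutions collapse to the same formula.
Number of ground instances = 6^3 = 216.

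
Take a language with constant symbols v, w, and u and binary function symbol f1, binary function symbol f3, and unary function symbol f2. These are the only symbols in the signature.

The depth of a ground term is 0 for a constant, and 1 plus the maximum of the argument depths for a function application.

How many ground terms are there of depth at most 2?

Count level by level. With function symbols f1/2, f3/2, f2/1, the terms of depth ≤ k are the 3 constants together with each function applied to depth-≤(k−1) tuples, so N_k = 3 + N_{k-1}^2 + N_{k-1}^2 + N_{k-1}.
N_0 = 3
N_1 = 3 + 3^2 + 3^2 + 3 = 24
N_2 = 3 + 24^2 + 24^2 + 24 = 1179

1179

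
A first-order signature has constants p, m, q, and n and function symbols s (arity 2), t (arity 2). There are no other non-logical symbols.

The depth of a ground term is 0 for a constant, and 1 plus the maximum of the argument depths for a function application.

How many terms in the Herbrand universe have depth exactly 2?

2560

If N_k denotes the number of depth-≤k ground terms, the 4 constants give N_0 = 4, and each function symbol of arity r contributes N_{k-1}^r new terms at level k: N_k = 4 + N_{k-1}^2 + N_{k-1}^2.
N_0 = 4
N_1 = 4 + 4^2 + 4^2 = 36
N_2 = 4 + 36^2 + 36^2 = 2596
Terms of depth exactly 2: N_2 − N_1 = 2596 − 36 = 2560.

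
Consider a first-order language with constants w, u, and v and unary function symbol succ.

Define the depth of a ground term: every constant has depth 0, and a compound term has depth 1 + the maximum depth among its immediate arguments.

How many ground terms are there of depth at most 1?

6

Write N_k for the number of ground terms of depth ≤ k. A term of depth ≤ k is either a constant or a function symbol applied to arguments of depth ≤ k−1, so N_k = 3 + N_{k-1}.
N_0 = 3
N_1 = 3 + 3 = 6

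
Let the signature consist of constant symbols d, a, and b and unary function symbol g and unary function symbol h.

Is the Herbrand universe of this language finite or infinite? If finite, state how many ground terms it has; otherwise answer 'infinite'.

infinite

The signature has at least one function symbol (g, arity 1) and at least one constant (d).
Iterating g gives infinitely many distinct ground terms: d, g(d), g(g(d)), ...
So the Herbrand universe is infinite.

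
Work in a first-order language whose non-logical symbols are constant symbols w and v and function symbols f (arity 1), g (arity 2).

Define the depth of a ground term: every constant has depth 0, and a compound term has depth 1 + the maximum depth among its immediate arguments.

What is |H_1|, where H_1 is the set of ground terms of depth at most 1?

Let N_k count ground terms of depth at most k. Each non-constant term of depth ≤ k is some function symbol applied to depth-≤(k−1) arguments, giving N_k = 2 + N_{k-1} + N_{k-1}^2.
N_0 = 2
N_1 = 2 + 2 + 2^2 = 8
Explicitly: w, v, f(w), f(v), g(w, w), g(w, v), g(v, w), g(v, v).

8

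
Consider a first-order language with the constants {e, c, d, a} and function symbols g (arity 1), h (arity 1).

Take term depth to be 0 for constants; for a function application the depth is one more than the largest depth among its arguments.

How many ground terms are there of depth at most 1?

12

If N_k denotes the number of depth-≤k ground terms, the 4 constants give N_0 = 4, and each function symbol of arity r contributes N_{k-1}^r new terms at level k: N_k = 4 + N_{k-1} + N_{k-1}.
N_0 = 4
N_1 = 4 + 4 + 4 = 12
Explicitly: e, c, d, a, g(e), g(c), g(d), g(a), h(e), h(c), h(d), h(a).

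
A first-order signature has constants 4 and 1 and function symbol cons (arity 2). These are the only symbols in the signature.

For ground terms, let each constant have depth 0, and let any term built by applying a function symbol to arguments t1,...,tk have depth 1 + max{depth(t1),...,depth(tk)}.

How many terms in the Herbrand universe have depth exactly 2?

Write N_k for the number of ground terms of depth ≤ k. A term of depth ≤ k is either a constant or a function symbol applied to arguments of depth ≤ k−1, so N_k = 2 + N_{k-1}^2.
N_0 = 2
N_1 = 2 + 2^2 = 6
N_2 = 2 + 6^2 = 38
Terms of depth exactly 2: N_2 − N_1 = 38 − 6 = 32.

32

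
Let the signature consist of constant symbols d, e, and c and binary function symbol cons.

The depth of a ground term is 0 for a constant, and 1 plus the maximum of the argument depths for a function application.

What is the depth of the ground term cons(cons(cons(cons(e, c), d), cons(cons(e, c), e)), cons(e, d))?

4

depth(cons(e, c)) = 1 + max(0, 0) = 1
depth(cons(cons(e, c), d)) = 1 + max(1, 0) = 2
depth(cons(cons(e, c), e)) = 1 + max(1, 0) = 2
depth(cons(cons(cons(e, c), d), cons(cons(e, c), e))) = 1 + max(2, 2) = 3
depth(cons(e, d)) = 1 + max(0, 0) = 1
depth(cons(cons(cons(cons(e, c), d), cons(cons(e, c), e)), cons(e, d))) = 1 + max(3, 1) = 4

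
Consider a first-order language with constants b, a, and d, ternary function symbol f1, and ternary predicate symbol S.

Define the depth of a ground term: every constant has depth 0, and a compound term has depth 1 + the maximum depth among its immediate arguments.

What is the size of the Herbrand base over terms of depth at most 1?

27000

First count ground terms of depth ≤ 1.
Count level by level. With function symbols f1/3, the terms of depth ≤ k are the 3 constants together with each function applied to depth-≤(k−1) tuples, so N_k = 3 + N_{k-1}^3.
N_0 = 3
N_1 = 3 + 3^3 = 30
So |H| = 30.
Each predicate of arity r yields |H|^r ground atoms (one per choice of an r-tuple from H):
  S: 30^3 = 27000
Total ground atoms: 27000.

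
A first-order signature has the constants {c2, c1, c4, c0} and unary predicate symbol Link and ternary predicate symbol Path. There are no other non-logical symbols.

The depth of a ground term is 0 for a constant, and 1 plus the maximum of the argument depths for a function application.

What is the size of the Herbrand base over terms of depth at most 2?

First count ground terms of depth ≤ 2.
With no function symbols every ground term is a constant, so there are exactly 4 ground terms at every depth bound.
N_0 = 4
N_1 = 4
N_2 = 4
So |H| = 4.
For each predicate symbol, the number of ground atoms is |H| raised to its arity; summing:
  Link: 4;  Path: 4^3 = 64
Total ground atoms: 4 + 64 = 68.

68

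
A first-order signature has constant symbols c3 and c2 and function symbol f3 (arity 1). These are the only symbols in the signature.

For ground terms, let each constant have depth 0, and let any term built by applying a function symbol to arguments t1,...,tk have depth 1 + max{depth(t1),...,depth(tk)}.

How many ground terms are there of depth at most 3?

Count level by level. With function symbols f3/1, the terms of depth ≤ k are the 2 constants together with each function applied to depth-≤(k−1) tuples, so N_k = 2 + N_{k-1}.
N_0 = 2
N_1 = 2 + 2 = 4
N_2 = 2 + 4 = 6
N_3 = 2 + 6 = 8

8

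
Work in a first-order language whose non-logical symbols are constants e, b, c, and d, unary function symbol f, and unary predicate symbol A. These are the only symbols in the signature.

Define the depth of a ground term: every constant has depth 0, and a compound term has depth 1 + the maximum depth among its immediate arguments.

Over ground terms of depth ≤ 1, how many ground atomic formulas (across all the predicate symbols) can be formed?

8

First count ground terms of depth ≤ 1.
Let N_k count ground terms of depth at most k. Each non-constant term of depth ≤ k is some function symbol applied to depth-≤(k−1) arguments, giving N_k = 4 + N_{k-1}.
N_0 = 4
N_1 = 4 + 4 = 8
So |H| = 8.
Each predicate of arity r yields |H|^r ground atoms (one per choice of an r-tuple from H):
  A: 8
Total ground atoms: 8.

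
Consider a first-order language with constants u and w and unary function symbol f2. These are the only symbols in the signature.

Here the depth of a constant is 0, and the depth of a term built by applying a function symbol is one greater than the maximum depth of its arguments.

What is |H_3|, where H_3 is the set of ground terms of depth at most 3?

8

Let N_k = |{terms of depth ≤ k}|. Then N_0 = 2 and N_k = 2 + N_{k-1} for k ≥ 1 (one summand per function symbol, arity giving the exponent).
N_0 = 2
N_1 = 2 + 2 = 4
N_2 = 2 + 4 = 6
N_3 = 2 + 6 = 8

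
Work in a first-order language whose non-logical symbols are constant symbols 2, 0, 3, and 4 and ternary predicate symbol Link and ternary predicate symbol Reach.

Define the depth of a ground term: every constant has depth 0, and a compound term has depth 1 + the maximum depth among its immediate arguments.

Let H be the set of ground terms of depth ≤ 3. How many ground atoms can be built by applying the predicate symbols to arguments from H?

128

First count ground terms of depth ≤ 3.
With no function symbols every ground term is a constant, so there are exactly 4 ground terms at every depth bound.
N_0 = 4
N_1 = 4
N_2 = 4
N_3 = 4
Explicitly: 2, 0, 3, 4.
So |H| = 4.
For each predicate symbol, the number of ground atoms is |H| raised to its arity; summing:
  Link: 4^3 = 64;  Reach: 4^3 = 64
Total ground atoms: 64 + 64 = 128.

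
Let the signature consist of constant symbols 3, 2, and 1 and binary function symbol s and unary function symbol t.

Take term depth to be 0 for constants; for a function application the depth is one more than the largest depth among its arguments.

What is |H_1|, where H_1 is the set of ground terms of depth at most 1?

Let N_k = |{terms of depth ≤ k}|. Then N_0 = 3 and N_k = 3 + N_{k-1}^2 + N_{k-1} for k ≥ 1 (one summand per function symbol, arity giving the exponent).
N_0 = 3
N_1 = 3 + 3^2 + 3 = 15

15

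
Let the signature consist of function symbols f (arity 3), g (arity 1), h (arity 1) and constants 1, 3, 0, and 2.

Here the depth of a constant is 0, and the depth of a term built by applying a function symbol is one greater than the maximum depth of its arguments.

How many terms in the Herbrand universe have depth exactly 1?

72

Let N_k count ground terms of depth at most k. Each non-constant term of depth ≤ k is some function symbol applied to depth-≤(k−1) arguments, giving N_k = 4 + N_{k-1}^3 + N_{k-1} + N_{k-1}.
N_0 = 4
N_1 = 4 + 4^3 + 4 + 4 = 76
Terms of depth exactly 1: N_1 − N_0 = 76 − 4 = 72.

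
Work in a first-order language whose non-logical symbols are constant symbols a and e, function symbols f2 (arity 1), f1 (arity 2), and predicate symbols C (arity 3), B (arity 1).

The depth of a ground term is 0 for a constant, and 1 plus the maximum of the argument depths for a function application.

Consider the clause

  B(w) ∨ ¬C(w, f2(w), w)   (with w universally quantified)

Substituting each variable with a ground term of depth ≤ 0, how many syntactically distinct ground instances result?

2

Ground terms of depth ≤ 0:
  If N_k denotes the number of depth-≤k ground terms, the 2 constants give N_0 = 2, and each function symbol of arity r contributes N_{k-1}^r new terms at level k: N_k = 2 + N_{k-1} + N_{k-1}^2.
  N_0 = 2
  Explicitly: a, e.
So there are 2 ground terms available for substitution.
The variable w ranges independently over the available ground terms, and distinct assignments produce distinct instances.
Number of ground instances = 2.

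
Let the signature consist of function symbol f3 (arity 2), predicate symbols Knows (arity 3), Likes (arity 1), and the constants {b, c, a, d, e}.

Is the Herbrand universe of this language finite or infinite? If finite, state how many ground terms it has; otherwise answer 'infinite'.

infinite

The signature has at least one function symbol (f3, arity 2) and at least one constant (b).
Iterating f3 gives infinitely many distinct ground terms: b, f3(b, b), f3(f3(b, b), f3(b, b)), ...
So the Herbrand universe is infinite.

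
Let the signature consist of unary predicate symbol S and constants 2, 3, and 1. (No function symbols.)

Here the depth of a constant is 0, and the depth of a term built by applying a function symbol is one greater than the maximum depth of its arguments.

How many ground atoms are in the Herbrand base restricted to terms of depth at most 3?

3

First count ground terms of depth ≤ 3.
With no function symbols every ground term is a constant, so there are exactly 3 ground terms at every depth bound.
N_0 = 3
N_1 = 3
N_2 = 3
N_3 = 3
Explicitly: 2, 3, 1.
So |H| = 3.
For each predicate symbol, the number of ground atoms is |H| raised to its arity; summing:
  S: 3
Total ground atoms: 3.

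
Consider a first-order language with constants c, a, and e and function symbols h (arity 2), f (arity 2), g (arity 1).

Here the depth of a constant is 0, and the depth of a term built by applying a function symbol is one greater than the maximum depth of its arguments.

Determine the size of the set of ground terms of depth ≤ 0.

3

Count level by level. With function symbols h/2, f/2, g/1, the terms of depth ≤ k are the 3 constants together with each function applied to depth-≤(k−1) tuples, so N_k = 3 + N_{k-1}^2 + N_{k-1}^2 + N_{k-1}.
N_0 = 3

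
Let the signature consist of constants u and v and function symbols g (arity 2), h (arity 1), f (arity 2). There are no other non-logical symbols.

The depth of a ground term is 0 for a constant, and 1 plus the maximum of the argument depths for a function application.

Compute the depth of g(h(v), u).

2

depth(h(v)) = 1 + depth(v) = 1 + 0 = 1
depth(g(h(v), u)) = 1 + max(1, 0) = 2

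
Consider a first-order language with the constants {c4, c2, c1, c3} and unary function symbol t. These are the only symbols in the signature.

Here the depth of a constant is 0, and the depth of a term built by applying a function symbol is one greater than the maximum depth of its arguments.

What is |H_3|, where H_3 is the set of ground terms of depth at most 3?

16

Let N_k count ground terms of depth at most k. Each non-constant term of depth ≤ k is some function symbol applied to depth-≤(k−1) arguments, giving N_k = 4 + N_{k-1}.
N_0 = 4
N_1 = 4 + 4 = 8
N_2 = 4 + 8 = 12
N_3 = 4 + 12 = 16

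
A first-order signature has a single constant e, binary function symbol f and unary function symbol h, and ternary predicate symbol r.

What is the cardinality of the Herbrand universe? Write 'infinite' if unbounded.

infinite

The signature has at least one function symbol (f, arity 2) and at least one constant (e).
Iterating f gives infinitely many distinct ground terms: e, f(e, e), f(f(e, e), f(e, e)), ...
So the Herbrand universe is infinite.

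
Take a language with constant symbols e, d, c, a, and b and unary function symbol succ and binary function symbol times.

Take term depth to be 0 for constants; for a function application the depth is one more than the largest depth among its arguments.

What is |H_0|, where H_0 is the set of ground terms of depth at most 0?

5

Count level by level. With function symbols succ/1, times/2, the terms of depth ≤ k are the 5 constants together with each function applied to depth-≤(k−1) tuples, so N_k = 5 + N_{k-1} + N_{k-1}^2.
N_0 = 5
Explicitly: e, d, c, a, b.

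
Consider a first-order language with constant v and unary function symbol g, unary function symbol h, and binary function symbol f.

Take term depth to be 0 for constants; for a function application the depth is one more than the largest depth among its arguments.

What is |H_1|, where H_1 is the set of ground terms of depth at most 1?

4

Let N_k = |{terms of depth ≤ k}|. Then N_0 = 1 and N_k = 1 + N_{k-1} + N_{k-1} + N_{k-1}^2 for k ≥ 1 (one summand per function symbol, arity giving the exponent).
N_0 = 1
N_1 = 1 + 1 + 1 + 1^2 = 4
Explicitly: v, g(v), h(v), f(v, v).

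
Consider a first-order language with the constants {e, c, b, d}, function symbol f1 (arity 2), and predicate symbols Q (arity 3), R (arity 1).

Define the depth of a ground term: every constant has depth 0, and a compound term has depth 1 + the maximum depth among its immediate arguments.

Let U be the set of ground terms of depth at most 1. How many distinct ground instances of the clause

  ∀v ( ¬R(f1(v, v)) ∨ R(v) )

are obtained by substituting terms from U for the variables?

20

Ground terms of depth ≤ 1:
  If N_k denotes the number of depth-≤k ground terms, the 4 constants give N_0 = 4, and each function symbol of arity r contributes N_{k-1}^r new terms at level k: N_k = 4 + N_{k-1}^2.
  N_0 = 4
  N_1 = 4 + 4^2 = 20
So there are 20 ground terms available for substitution.
The body mentions the single quantified variable v; since ground terms form a free algebra, no two substitutions collapse to the same formula.
Number of ground instances = 20.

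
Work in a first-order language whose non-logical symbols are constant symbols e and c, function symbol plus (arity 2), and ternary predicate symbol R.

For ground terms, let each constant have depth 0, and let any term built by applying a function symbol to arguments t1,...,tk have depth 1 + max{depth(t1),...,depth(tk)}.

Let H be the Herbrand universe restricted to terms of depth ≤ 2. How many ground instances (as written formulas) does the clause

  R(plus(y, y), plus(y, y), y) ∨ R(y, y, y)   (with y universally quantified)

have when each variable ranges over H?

38

Ground terms of depth ≤ 2:
  If N_k denotes the number of depth-≤k ground terms, the 2 constants give N_0 = 2, and each function symbol of arity r contributes N_{k-1}^r new terms at level k: N_k = 2 + N_{k-1}^2.
  N_0 = 2
  N_1 = 2 + 2^2 = 6
  N_2 = 2 + 6^2 = 38
So there are 38 ground terms available for substitution.
The clause has 1 distinct variable (y), which appears in the body. In the free term algebra distinct substitutions yield syntactically distinct ground instances.
Number of ground instances = 38.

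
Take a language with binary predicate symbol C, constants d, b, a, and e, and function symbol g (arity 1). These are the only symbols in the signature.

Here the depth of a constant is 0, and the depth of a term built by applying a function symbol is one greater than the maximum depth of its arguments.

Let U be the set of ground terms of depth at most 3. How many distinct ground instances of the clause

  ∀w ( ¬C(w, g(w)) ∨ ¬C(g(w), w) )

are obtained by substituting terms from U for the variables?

Ground terms of depth ≤ 3:
  Let N_k = |{terms of depth ≤ k}|. Then N_0 = 4 and N_k = 4 + N_{k-1} for k ≥ 1 (one summand per function symbol, arity giving the exponent).
  N_0 = 4
  N_1 = 4 + 4 = 8
  N_2 = 4 + 8 = 12
  N_3 = 4 + 12 = 16
So there are 16 ground terms available for substitution.
The body mentions the single quantified variable w; since ground terms form a free algebra, no two substitutions collapse to the same formula.
Number of ground instances = 16.

16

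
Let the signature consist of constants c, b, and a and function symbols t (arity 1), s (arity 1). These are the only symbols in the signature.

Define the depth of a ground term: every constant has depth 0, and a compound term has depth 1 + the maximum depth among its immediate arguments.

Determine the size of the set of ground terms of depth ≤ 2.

If N_k denotes the number of depth-≤k ground terms, the 3 constants give N_0 = 3, and each function symbol of arity r contributes N_{k-1}^r new terms at level k: N_k = 3 + N_{k-1} + N_{k-1}.
N_0 = 3
N_1 = 3 + 3 + 3 = 9
N_2 = 3 + 9 + 9 = 21

21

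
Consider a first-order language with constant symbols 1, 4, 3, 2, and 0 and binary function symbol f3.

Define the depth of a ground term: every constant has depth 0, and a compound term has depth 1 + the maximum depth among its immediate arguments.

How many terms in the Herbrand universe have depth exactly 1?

25

If N_k denotes the number of depth-≤k ground terms, the 5 constants give N_0 = 5, and each function symbol of arity r contributes N_{k-1}^r new terms at level k: N_k = 5 + N_{k-1}^2.
N_0 = 5
N_1 = 5 + 5^2 = 30
Terms of depth exactly 1: N_1 − N_0 = 30 − 5 = 25.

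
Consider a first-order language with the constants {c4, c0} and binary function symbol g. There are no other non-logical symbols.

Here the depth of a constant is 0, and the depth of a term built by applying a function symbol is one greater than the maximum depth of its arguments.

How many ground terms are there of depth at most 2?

38

If N_k denotes the number of depth-≤k ground terms, the 2 constants give N_0 = 2, and each function symbol of arity r contributes N_{k-1}^r new terms at level k: N_k = 2 + N_{k-1}^2.
N_0 = 2
N_1 = 2 + 2^2 = 6
N_2 = 2 + 6^2 = 38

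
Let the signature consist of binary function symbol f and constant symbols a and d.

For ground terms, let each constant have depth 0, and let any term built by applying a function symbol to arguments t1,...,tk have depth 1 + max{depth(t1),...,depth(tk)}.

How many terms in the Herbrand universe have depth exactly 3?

Let N_k = |{terms of depth ≤ k}|. Then N_0 = 2 and N_k = 2 + N_{k-1}^2 for k ≥ 1 (one summand per function symbol, arity giving the exponent).
N_0 = 2
N_1 = 2 + 2^2 = 6
N_2 = 2 + 6^2 = 38
N_3 = 2 + 38^2 = 1446
Terms of depth exactly 3: N_3 − N_2 = 1446 − 38 = 1408.

1408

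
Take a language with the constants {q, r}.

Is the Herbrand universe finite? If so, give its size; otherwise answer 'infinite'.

There are no function symbols, so every ground term is one of the 2 constants.
The Herbrand universe is {q, r}, which is finite with 2 elements.

2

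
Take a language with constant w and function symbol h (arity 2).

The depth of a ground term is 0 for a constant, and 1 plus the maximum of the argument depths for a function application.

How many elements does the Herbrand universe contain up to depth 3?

26

Let N_k = |{terms of depth ≤ k}|. Then N_0 = 1 and N_k = 1 + N_{k-1}^2 for k ≥ 1 (one summand per function symbol, arity giving the exponent).
N_0 = 1
N_1 = 1 + 1^2 = 2
N_2 = 1 + 2^2 = 5
N_3 = 1 + 5^2 = 26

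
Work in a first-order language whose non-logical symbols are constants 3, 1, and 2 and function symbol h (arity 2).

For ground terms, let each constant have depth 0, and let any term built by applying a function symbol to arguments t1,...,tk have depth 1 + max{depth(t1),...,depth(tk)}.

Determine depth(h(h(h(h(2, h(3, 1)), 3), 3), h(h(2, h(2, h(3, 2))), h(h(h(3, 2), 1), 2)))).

5

depth(h(3, 1)) = 1 + max(0, 0) = 1
depth(h(2, h(3, 1))) = 1 + max(0, 1) = 2
depth(h(h(2, h(3, 1)), 3)) = 1 + max(2, 0) = 3
depth(h(h(h(2, h(3, 1)), 3), 3)) = 1 + max(3, 0) = 4
depth(h(3, 2)) = 1 + max(0, 0) = 1
depth(h(2, h(3, 2))) = 1 + max(0, 1) = 2
depth(h(2, h(2, h(3, 2)))) = 1 + max(0, 2) = 3
depth(h(h(3, 2), 1)) = 1 + max(1, 0) = 2
depth(h(h(h(3, 2), 1), 2)) = 1 + max(2, 0) = 3
depth(h(h(2, h(2, h(3, 2))), h(h(h(3, 2), 1), 2))) = 1 + max(3, 3) = 4
depth(h(h(h(h(2, h(3, 1)), 3), 3), h(h(2, h(2, h(3, 2))), h(h(h(3, 2), 1), 2)))) = 1 + max(4, 4) = 5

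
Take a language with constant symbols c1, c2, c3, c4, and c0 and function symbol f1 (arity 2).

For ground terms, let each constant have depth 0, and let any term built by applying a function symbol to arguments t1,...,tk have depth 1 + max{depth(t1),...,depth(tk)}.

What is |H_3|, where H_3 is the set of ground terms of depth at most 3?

Write N_k for the number of ground terms of depth ≤ k. A term of depth ≤ k is either a constant or a function symbol applied to arguments of depth ≤ k−1, so N_k = 5 + N_{k-1}^2.
N_0 = 5
N_1 = 5 + 5^2 = 30
N_2 = 5 + 30^2 = 905
N_3 = 5 + 905^2 = 819030

819030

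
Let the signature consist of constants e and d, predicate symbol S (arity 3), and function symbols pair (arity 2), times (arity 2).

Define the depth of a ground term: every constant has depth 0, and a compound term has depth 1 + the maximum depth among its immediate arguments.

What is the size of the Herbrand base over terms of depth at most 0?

First count ground terms of depth ≤ 0.
Let N_k count ground terms of depth at most k. Each non-constant term of depth ≤ k is some function symbol applied to depth-≤(k−1) arguments, giving N_k = 2 + N_{k-1}^2 + N_{k-1}^2.
N_0 = 2
So |H| = 2.
Each predicate of arity r yields |H|^r ground atoms (one per choice of an r-tuple from H):
  S: 2^3 = 8
Total ground atoms: 8.

8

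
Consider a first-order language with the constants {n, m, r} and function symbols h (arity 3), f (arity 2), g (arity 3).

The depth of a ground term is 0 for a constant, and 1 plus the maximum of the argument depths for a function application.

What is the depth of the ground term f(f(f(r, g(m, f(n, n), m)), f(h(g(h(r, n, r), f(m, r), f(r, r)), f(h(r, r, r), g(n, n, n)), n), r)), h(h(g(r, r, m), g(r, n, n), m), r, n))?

6

depth(f(n, n)) = 1 + max(0, 0) = 1
depth(g(m, f(n, n), m)) = 1 + max(0, 1, 0) = 2
depth(f(r, g(m, f(n, n), m))) = 1 + max(0, 2) = 3
depth(h(r, n, r)) = 1 + max(0, 0, 0) = 1
depth(f(m, r)) = 1 + max(0, 0) = 1
depth(f(r, r)) = 1 + max(0, 0) = 1
depth(g(h(r, n, r), f(m, r), f(r, r))) = 1 + max(1, 1, 1) = 2
depth(h(r, r, r)) = 1 + max(0, 0, 0) = 1
depth(g(n, n, n)) = 1 + max(0, 0, 0) = 1
depth(f(h(r, r, r), g(n, n, n))) = 1 + max(1, 1) = 2
depth(h(g(h(r, n, r), f(m, r), f(r, r)), f(h(r, r, r), g(n, n, n)), n)) = 1 + max(2, 2, 0) = 3
depth(f(h(g(h(r, n, r), f(m, r), f(r, r)), f(h(r, r, r), g(n, n, n)), n), r)) = 1 + max(3, 0) = 4
depth(f(f(r, g(m, f(n, n), m)), f(h(g(h(r, n, r), f(m, r), f(r, r)), f(h(r, r, r), g(n, n, n)), n), r))) = 1 + max(3, 4) = 5
depth(g(r, r, m)) = 1 + max(0, 0, 0) = 1
depth(g(r, n, n)) = 1 + max(0, 0, 0) = 1
depth(h(g(r, r, m), g(r, n, n), m)) = 1 + max(1, 1, 0) = 2
depth(h(h(g(r, r, m), g(r, n, n), m), r, n)) = 1 + max(2, 0, 0) = 3
depth(f(f(f(r, g(m, f(n, n), m)), f(h(g(h(r, n, r), f(m, r), f(r, r)), f(h(r, r, r), g(n, n, n)), n), r)), h(h(g(r, r, m), g(r, n, n), m), r, n))) = 1 + max(5, 3) = 6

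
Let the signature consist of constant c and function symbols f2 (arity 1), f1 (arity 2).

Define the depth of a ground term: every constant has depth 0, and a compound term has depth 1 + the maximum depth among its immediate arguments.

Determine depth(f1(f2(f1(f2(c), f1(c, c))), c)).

4

depth(f2(c)) = 1 + depth(c) = 1 + 0 = 1
depth(f1(c, c)) = 1 + max(0, 0) = 1
depth(f1(f2(c), f1(c, c))) = 1 + max(1, 1) = 2
depth(f2(f1(f2(c), f1(c, c)))) = 1 + depth(f1(f2(c), f1(c, c))) = 1 + 2 = 3
depth(f1(f2(f1(f2(c), f1(c, c))), c)) = 1 + max(3, 0) = 4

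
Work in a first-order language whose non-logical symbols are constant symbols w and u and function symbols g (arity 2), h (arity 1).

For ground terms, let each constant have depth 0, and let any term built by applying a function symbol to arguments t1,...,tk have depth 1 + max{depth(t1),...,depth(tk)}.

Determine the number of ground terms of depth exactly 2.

66

If N_k denotes the number of depth-≤k ground terms, the 2 constants give N_0 = 2, and each function symbol of arity r contributes N_{k-1}^r new terms at level k: N_k = 2 + N_{k-1}^2 + N_{k-1}.
N_0 = 2
N_1 = 2 + 2^2 + 2 = 8
N_2 = 2 + 8^2 + 8 = 74
Terms of depth exactly 2: N_2 − N_1 = 74 − 8 = 66.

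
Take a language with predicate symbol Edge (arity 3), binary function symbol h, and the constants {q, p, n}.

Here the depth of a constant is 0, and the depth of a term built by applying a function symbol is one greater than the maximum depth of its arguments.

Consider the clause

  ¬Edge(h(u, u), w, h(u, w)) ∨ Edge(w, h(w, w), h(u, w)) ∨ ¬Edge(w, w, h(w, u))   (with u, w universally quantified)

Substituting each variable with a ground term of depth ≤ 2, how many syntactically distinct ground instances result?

Ground terms of depth ≤ 2:
  Count level by level. With function symbols h/2, the terms of depth ≤ k are the 3 constants together with each function applied to depth-≤(k−1) tuples, so N_k = 3 + N_{k-1}^2.
  N_0 = 3
  N_1 = 3 + 3^2 = 12
  N_2 = 3 + 12^2 = 147
So there are 147 ground terms available for substitution.
There are 2 variables to instantiate (u, w), each occurring in at least one literal, so different choices give different ground instances.
Number of ground instances = 147^2 = 21609.

21609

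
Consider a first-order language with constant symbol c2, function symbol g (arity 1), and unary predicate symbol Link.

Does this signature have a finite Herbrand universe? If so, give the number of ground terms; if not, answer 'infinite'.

The signature has at least one function symbol (g, arity 1) and at least one constant (c2).
Iterating g gives infinitely many distinct ground terms: c2, g(c2), g(g(c2)), ...
So the Herbrand universe is infinite.

infinite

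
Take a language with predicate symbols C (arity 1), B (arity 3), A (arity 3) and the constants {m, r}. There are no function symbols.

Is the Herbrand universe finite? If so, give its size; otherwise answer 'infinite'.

2

There are no function symbols, so every ground term is one of the 2 constants.
The Herbrand universe is {m, r}, which is finite with 2 elements.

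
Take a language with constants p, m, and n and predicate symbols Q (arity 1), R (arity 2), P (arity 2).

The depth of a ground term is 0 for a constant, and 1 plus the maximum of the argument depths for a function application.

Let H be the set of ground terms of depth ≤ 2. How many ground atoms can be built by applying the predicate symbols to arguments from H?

21

First count ground terms of depth ≤ 2.
With no function symbols every ground term is a constant, so there are exactly 3 ground terms at every depth bound.
N_0 = 3
N_1 = 3
N_2 = 3
So |H| = 3.
Ground atoms are formed by filling each argument slot of a predicate with a term from H, so an r-ary predicate gives |H|^r atoms:
  Q: 3;  R: 3^2 = 9;  P: 3^2 = 9
Total ground atoms: 3 + 9 + 9 = 21.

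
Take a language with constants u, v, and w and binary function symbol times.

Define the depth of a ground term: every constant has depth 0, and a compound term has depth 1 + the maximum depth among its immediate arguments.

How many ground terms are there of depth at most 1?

Let N_k count ground terms of depth at most k. Each non-constant term of depth ≤ k is some function symbol applied to depth-≤(k−1) arguments, giving N_k = 3 + N_{k-1}^2.
N_0 = 3
N_1 = 3 + 3^2 = 12
Explicitly: u, v, w, times(u, u), times(u, v), times(u, w), times(v, u), times(v, v), times(v, w), times(w, u), times(w, v), times(w, w).

12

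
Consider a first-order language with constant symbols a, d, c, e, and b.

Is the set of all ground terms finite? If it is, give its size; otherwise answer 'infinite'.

5

There are no function symbols, so every ground term is one of the 5 constants.
The Herbrand universe is {a, d, c, e, b}, which is finite with 5 elements.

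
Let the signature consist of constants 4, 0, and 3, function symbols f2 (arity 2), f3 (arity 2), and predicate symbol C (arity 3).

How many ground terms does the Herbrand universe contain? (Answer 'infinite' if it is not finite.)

infinite

The signature has at least one function symbol (f2, arity 2) and at least one constant (4).
Iterating f2 gives infinitely many distinct ground terms: 4, f2(4, 4), f2(f2(4, 4), f2(4, 4)), ...
So the Herbrand universe is infinite.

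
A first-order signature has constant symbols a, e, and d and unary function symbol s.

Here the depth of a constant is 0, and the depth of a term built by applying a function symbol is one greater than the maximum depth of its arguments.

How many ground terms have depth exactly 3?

3

If N_k denotes the number of depth-≤k ground terms, the 3 constants give N_0 = 3, and each function symbol of arity r contributes N_{k-1}^r new terms at level k: N_k = 3 + N_{k-1}.
N_0 = 3
N_1 = 3 + 3 = 6
N_2 = 3 + 6 = 9
N_3 = 3 + 9 = 12
Terms of depth exactly 3: N_3 − N_2 = 12 − 9 = 3.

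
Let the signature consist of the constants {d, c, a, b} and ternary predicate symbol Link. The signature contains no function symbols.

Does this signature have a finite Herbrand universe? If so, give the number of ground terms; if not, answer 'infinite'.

4

There are no function symbols, so every ground term is one of the 4 constants.
The Herbrand universe is {d, c, a, b}, which is finite with 4 elements.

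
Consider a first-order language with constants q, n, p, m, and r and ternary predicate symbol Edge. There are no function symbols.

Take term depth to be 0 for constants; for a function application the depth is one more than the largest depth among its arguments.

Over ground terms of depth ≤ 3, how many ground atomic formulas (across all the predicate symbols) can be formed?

125

First count ground terms of depth ≤ 3.
With no function symbols every ground term is a constant, so there are exactly 5 ground terms at every depth bound.
N_0 = 5
N_1 = 5
N_2 = 5
N_3 = 5
Explicitly: q, n, p, m, r.
So |H| = 5.
Ground atoms are formed by filling each argument slot of a predicate with a term from H, so an r-ary predicate gives |H|^r atoms:
  Edge: 5^3 = 125
Total ground atoms: 125.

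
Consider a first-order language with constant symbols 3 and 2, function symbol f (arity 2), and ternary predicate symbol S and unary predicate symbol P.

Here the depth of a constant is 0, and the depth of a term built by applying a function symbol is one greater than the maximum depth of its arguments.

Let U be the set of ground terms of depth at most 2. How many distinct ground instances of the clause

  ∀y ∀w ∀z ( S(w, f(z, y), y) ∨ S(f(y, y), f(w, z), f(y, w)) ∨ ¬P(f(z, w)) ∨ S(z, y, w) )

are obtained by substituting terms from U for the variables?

Ground terms of depth ≤ 2:
  If N_k denotes the number of depth-≤k ground terms, the 2 constants give N_0 = 2, and each function symbol of arity r contributes N_{k-1}^r new terms at level k: N_k = 2 + N_{k-1}^2.
  N_0 = 2
  N_1 = 2 + 2^2 = 6
  N_2 = 2 + 6^2 = 38
So there are 38 ground terms available for substitution.
Each of y, w, z ranges independently over the available ground terms, and distinct assignments produce distinct instances.
Number of ground instances = 38^3 = 54872.

54872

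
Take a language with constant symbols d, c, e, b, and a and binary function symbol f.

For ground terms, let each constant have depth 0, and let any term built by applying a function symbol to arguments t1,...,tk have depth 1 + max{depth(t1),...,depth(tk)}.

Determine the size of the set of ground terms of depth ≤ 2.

If N_k denotes the number of depth-≤k ground terms, the 5 constants give N_0 = 5, and each function symbol of arity r contributes N_{k-1}^r new terms at level k: N_k = 5 + N_{k-1}^2.
N_0 = 5
N_1 = 5 + 5^2 = 30
N_2 = 5 + 30^2 = 905

905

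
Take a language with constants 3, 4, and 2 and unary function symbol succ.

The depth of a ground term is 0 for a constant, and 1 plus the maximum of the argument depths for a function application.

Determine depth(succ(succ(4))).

2

depth(succ(4)) = 1 + depth(4) = 1 + 0 = 1
depth(succ(succ(4))) = 1 + depth(succ(4)) = 1 + 1 = 2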